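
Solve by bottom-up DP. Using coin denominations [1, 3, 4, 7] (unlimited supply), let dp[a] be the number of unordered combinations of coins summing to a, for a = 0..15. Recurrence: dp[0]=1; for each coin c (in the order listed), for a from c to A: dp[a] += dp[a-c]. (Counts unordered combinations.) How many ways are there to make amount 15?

after  coin     0     1     2     3     4     5     6     7     8     9    10    11    12    13    14    15
          1     1     1     1     1     1     1     1     1     1     1     1     1     1     1     1     1
          3     1     1     1     2     2     2     3     3     3     4     4     4     5     5     5     6
          4     1     1     1     2     3     3     4     5     6     7     8     9    11    12    13    15
          7     1     1     1     2     3     3     4     6     7     8    10    12    14    16    19    22

22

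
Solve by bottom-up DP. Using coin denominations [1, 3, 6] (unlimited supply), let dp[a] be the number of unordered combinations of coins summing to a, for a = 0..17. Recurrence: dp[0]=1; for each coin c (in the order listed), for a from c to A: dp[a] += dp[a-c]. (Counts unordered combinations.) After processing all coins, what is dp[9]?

after  coin     0     1     2     3     4     5     6     7     8     9    10    11    12    13    14    15    16    17
          1     1     1     1     1     1     1     1     1     1     1     1     1     1     1     1     1     1     1
          3     1     1     1     2     2     2     3     3     3     4     4     4     5     5     5     6     6     6
          6     1     1     1     2     2     2     4     4     4     6     6     6     9     9     9    12    12    12

6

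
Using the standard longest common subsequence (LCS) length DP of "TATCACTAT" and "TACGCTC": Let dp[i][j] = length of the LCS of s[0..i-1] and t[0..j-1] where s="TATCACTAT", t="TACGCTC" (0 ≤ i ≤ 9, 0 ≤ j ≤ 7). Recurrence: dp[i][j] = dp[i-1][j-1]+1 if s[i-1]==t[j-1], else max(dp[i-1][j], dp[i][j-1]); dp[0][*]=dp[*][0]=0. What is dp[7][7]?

   ''  T  A  C  G  C  T  C
''  0  0  0  0  0  0  0  0
 T  0  1  1  1  1  1  1  1
 A  0  1  2  2  2  2  2  2
 T  0  1  2  2  2  2  3  3
 C  0  1  2  3  3  3  3  4
 A  0  1  2  3  3  3  3  4
 C  0  1  2  3  3  4  4  4
 T  0  1  2  3  3  4  5  5
 A  0  1  2  3  3  4  5  5
 T  0  1  2  3  3  4  5  5

5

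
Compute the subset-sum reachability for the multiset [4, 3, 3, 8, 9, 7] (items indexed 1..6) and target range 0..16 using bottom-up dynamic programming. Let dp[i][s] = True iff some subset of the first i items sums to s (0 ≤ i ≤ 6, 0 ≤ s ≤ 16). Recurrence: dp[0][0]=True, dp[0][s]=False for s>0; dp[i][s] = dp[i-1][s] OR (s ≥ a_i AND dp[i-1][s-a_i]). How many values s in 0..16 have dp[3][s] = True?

i\s   0   1   2   3   4   5   6   7   8   9  10  11  12  13  14  15  16
  0   T   F   F   F   F   F   F   F   F   F   F   F   F   F   F   F   F
  1   T   F   F   F   T   F   F   F   F   F   F   F   F   F   F   F   F
  2   T   F   F   T   T   F   F   T   F   F   F   F   F   F   F   F   F
  3   T   F   F   T   T   F   T   T   F   F   T   F   F   F   F   F   F
  4   T   F   F   T   T   F   T   T   T   F   T   T   T   F   T   T   F
  5   T   F   F   T   T   F   T   T   T   T   T   T   T   T   T   T   T
  6   T   F   F   T   T   F   T   T   T   T   T   T   T   T   T   T   T

6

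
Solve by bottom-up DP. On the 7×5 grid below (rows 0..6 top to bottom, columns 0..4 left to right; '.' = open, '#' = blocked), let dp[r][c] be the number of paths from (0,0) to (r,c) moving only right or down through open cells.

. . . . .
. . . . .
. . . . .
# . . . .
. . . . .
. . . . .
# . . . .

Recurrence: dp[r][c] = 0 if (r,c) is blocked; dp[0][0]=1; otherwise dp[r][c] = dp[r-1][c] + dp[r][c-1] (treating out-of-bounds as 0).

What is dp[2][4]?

r\c   0   1   2   3   4
  0   1   1   1   1   1
  1   1   2   3   4   5
  2   1   3   6  10  15
  3   0   3   9  19  34
  4   0   3  12  31  65
  5   0   3  15  46 111
  6   0   3  18  64 175

15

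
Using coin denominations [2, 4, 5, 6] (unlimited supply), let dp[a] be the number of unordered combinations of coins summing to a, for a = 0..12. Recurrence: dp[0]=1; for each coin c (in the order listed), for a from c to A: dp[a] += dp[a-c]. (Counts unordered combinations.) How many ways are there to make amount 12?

after  coin     0     1     2     3     4     5     6     7     8     9    10    11    12
          2     1     0     1     0     1     0     1     0     1     0     1     0     1
          4     1     0     1     0     2     0     2     0     3     0     3     0     4
          5     1     0     1     0     2     1     2     1     3     2     4     2     5
          6     1     0     1     0     2     1     3     1     4     2     6     3     8

8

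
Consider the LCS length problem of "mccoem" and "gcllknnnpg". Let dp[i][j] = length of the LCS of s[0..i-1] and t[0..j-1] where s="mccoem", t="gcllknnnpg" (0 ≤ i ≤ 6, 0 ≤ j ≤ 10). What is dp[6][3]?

   ''  g  c  l  l  k  n  n  n  p  g
''  0  0  0  0  0  0  0  0  0  0  0
 m  0  0  0  0  0  0  0  0  0  0  0
 c  0  0  1  1  1  1  1  1  1  1  1
 c  0  0  1  1  1  1  1  1  1  1  1
 o  0  0  1  1  1  1  1  1  1  1  1
 e  0  0  1  1  1  1  1  1  1  1  1
 m  0  0  1  1  1  1  1  1  1  1  1

1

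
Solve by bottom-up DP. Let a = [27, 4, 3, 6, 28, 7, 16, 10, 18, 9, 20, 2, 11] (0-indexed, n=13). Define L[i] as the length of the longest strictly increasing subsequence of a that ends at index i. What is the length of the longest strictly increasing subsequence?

   i    0    1    2    3    4    5    6    7    8    9   10   11   12
a[i]   27    4    3    6   28    7   16   10   18    9   20    2   11
L[i]    1    1    1    2    3    3    4    4    5    4    6    1    5

6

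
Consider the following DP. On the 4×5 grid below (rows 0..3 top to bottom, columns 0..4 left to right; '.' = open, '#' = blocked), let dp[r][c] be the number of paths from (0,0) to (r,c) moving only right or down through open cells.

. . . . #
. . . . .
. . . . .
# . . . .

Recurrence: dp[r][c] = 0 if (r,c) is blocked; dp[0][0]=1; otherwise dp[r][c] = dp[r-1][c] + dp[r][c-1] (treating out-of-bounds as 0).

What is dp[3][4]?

33

r\c   0   1   2   3   4
  0   1   1   1   1   0
  1   1   2   3   4   4
  2   1   3   6  10  14
  3   0   3   9  19  33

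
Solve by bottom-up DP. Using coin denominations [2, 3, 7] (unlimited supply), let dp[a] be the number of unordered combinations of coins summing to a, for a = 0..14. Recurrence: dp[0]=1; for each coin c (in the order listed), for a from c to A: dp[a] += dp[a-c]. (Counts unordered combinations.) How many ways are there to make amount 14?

5

after  coin     0     1     2     3     4     5     6     7     8     9    10    11    12    13    14
          2     1     0     1     0     1     0     1     0     1     0     1     0     1     0     1
          3     1     0     1     1     1     1     2     1     2     2     2     2     3     2     3
          7     1     0     1     1     1     1     2     2     2     3     3     3     4     4     5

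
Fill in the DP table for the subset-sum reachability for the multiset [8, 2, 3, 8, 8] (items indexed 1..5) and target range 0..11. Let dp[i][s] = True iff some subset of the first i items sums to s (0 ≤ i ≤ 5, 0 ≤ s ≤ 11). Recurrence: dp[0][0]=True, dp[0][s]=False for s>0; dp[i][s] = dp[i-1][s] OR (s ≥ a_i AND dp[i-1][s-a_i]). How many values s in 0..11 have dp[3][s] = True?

7

i\s   0   1   2   3   4   5   6   7   8   9  10  11
  0   T   F   F   F   F   F   F   F   F   F   F   F
  1   T   F   F   F   F   F   F   F   T   F   F   F
  2   T   F   T   F   F   F   F   F   T   F   T   F
  3   T   F   T   T   F   T   F   F   T   F   T   T
  4   T   F   T   T   F   T   F   F   T   F   T   T
  5   T   F   T   T   F   T   F   F   T   F   T   T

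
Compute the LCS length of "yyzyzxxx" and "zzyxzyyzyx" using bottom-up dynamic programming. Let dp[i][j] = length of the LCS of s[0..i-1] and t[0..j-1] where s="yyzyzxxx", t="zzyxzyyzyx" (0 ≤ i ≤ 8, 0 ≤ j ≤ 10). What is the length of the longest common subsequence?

   ''  z  z  y  x  z  y  y  z  y  x
''  0  0  0  0  0  0  0  0  0  0  0
 y  0  0  0  1  1  1  1  1  1  1  1
 y  0  0  0  1  1  1  2  2  2  2  2
 z  0  1  1  1  1  2  2  2  3  3  3
 y  0  1  1  2  2  2  3  3  3  4  4
 z  0  1  2  2  2  3  3  3  4  4  4
 x  0  1  2  2  3  3  3  3  4  4  5
 x  0  1  2  2  3  3  3  3  4  4  5
 x  0  1  2  2  3  3  3  3  4  4  5

5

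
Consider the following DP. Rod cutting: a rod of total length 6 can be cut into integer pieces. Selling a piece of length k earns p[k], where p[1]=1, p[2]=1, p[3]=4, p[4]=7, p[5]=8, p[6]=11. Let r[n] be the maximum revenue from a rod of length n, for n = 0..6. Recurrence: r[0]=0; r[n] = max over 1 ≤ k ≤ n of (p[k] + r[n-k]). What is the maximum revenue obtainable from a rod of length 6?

   n    0    1    2    3    4    5    6
r[n]    0    1    2    4    7    8   11

11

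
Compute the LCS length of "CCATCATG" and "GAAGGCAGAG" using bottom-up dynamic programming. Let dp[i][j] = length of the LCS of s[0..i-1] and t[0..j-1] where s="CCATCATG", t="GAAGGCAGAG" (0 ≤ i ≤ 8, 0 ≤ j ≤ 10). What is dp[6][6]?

2

   ''  G  A  A  G  G  C  A  G  A  G
''  0  0  0  0  0  0  0  0  0  0  0
 C  0  0  0  0  0  0  1  1  1  1  1
 C  0  0  0  0  0  0  1  1  1  1  1
 A  0  0  1  1  1  1  1  2  2  2  2
 T  0  0  1  1  1  1  1  2  2  2  2
 C  0  0  1  1  1  1  2  2  2  2  2
 A  0  0  1  2  2  2  2  3  3  3  3
 T  0  0  1  2  2  2  2  3  3  3  3
 G  0  1  1  2  3  3  3  3  4  4  4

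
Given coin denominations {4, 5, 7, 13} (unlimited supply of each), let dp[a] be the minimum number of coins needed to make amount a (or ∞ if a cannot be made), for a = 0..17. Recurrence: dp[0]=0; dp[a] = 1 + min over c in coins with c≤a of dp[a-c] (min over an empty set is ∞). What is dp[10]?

2

 a  0  1  2  3  4  5  6  7  8  9 10 11 12 13 14 15 16 17
dp  0  -  -  -  1  1  -  1  2  2  2  2  2  1  2  3  3  2
(- denotes ∞ / unreachable)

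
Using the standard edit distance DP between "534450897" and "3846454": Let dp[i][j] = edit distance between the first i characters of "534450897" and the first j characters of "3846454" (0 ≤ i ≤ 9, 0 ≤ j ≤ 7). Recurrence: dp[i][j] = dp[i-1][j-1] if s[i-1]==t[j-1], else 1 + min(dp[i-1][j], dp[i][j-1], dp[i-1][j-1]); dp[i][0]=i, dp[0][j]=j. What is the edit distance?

   ''  3  8  4  6  4  5  4
''  0  1  2  3  4  5  6  7
 5  1  1  2  3  4  5  5  6
 3  2  1  2  3  4  5  6  6
 4  3  2  2  2  3  4  5  6
 4  4  3  3  2  3  3  4  5
 5  5  4  4  3  3  4  3  4
 0  6  5  5  4  4  4  4  4
 8  7  6  5  5  5  5  5  5
 9  8  7  6  6  6  6  6  6
 7  9  8  7  7  7  7  7  7

7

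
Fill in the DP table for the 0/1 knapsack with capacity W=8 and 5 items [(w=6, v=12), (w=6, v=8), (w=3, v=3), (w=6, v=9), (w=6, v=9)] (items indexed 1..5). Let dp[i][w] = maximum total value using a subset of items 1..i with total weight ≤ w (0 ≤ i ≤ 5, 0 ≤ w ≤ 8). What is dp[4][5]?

i\w   0   1   2   3   4   5   6   7   8
  0   0   0   0   0   0   0   0   0   0
  1   0   0   0   0   0   0  12  12  12
  2   0   0   0   0   0   0  12  12  12
  3   0   0   0   3   3   3  12  12  12
  4   0   0   0   3   3   3  12  12  12
  5   0   0   0   3   3   3  12  12  12

3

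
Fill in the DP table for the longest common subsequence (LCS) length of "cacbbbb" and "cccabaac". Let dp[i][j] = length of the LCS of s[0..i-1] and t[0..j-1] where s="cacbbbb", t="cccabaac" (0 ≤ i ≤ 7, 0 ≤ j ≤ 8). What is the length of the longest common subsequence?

   ''  c  c  c  a  b  a  a  c
''  0  0  0  0  0  0  0  0  0
 c  0  1  1  1  1  1  1  1  1
 a  0  1  1  1  2  2  2  2  2
 c  0  1  2  2  2  2  2  2  3
 b  0  1  2  2  2  3  3  3  3
 b  0  1  2  2  2  3  3  3  3
 b  0  1  2  2  2  3  3  3  3
 b  0  1  2  2  2  3  3  3  3

3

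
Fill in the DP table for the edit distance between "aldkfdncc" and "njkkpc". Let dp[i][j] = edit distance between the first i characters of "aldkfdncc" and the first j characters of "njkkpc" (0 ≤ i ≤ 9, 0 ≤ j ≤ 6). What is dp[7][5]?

   ''  n  j  k  k  p  c
''  0  1  2  3  4  5  6
 a  1  1  2  3  4  5  6
 l  2  2  2  3  4  5  6
 d  3  3  3  3  4  5  6
 k  4  4  4  3  3  4  5
 f  5  5  5  4  4  4  5
 d  6  6  6  5  5  5  5
 n  7  6  7  6  6  6  6
 c  8  7  7  7  7  7  6
 c  9  8  8  8  8  8  7

6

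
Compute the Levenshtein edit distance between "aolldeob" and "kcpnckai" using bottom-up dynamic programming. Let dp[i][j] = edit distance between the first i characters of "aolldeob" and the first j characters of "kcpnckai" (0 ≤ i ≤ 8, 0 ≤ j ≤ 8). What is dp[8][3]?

8

   ''  k  c  p  n  c  k  a  i
''  0  1  2  3  4  5  6  7  8
 a  1  1  2  3  4  5  6  6  7
 o  2  2  2  3  4  5  6  7  7
 l  3  3  3  3  4  5  6  7  8
 l  4  4  4  4  4  5  6  7  8
 d  5  5  5  5  5  5  6  7  8
 e  6  6  6  6  6  6  6  7  8
 o  7  7  7  7  7  7  7  7  8
 b  8  8  8  8  8  8  8  8  8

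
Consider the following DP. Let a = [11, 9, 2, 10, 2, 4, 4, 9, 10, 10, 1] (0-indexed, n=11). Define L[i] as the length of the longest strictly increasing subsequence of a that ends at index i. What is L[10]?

   i    0    1    2    3    4    5    6    7    8    9   10
a[i]   11    9    2   10    2    4    4    9   10   10    1
L[i]    1    1    1    2    1    2    2    3    4    4    1

1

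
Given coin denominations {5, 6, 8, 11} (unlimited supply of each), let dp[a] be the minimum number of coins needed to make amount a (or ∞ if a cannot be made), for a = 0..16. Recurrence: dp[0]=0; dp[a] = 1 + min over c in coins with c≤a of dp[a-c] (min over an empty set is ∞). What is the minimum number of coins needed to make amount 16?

 a  0  1  2  3  4  5  6  7  8  9 10 11 12 13 14 15 16
dp  0  -  -  -  -  1  1  -  1  -  2  1  2  2  2  3  2
(- denotes ∞ / unreachable)

2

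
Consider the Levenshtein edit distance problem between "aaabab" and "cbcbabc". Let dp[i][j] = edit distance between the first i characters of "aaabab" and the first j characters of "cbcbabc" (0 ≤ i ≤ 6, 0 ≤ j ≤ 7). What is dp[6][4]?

4

   ''  c  b  c  b  a  b  c
''  0  1  2  3  4  5  6  7
 a  1  1  2  3  4  4  5  6
 a  2  2  2  3  4  4  5  6
 a  3  3  3  3  4  4  5  6
 b  4  4  3  4  3  4  4  5
 a  5  5  4  4  4  3  4  5
 b  6  6  5  5  4  4  3  4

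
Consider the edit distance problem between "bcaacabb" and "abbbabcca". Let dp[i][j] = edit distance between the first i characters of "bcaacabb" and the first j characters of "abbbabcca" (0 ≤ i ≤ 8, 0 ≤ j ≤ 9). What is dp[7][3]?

   ''  a  b  b  b  a  b  c  c  a
''  0  1  2  3  4  5  6  7  8  9
 b  1  1  1  2  3  4  5  6  7  8
 c  2  2  2  2  3  4  5  5  6  7
 a  3  2  3  3  3  3  4  5  6  6
 a  4  3  3  4  4  3  4  5  6  6
 c  5  4  4  4  5  4  4  4  5  6
 a  6  5  5  5  5  5  5  5  5  5
 b  7  6  5  5  5  6  5  6  6  6
 b  8  7  6  5  5  6  6  6  7  7

5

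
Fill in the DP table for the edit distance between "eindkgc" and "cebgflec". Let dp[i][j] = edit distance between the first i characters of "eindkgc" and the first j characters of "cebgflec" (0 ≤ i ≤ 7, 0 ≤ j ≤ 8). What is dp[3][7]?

6

   ''  c  e  b  g  f  l  e  c
''  0  1  2  3  4  5  6  7  8
 e  1  1  1  2  3  4  5  6  7
 i  2  2  2  2  3  4  5  6  7
 n  3  3  3  3  3  4  5  6  7
 d  4  4  4  4  4  4  5  6  7
 k  5  5  5  5  5  5  5  6  7
 g  6  6  6  6  5  6  6  6  7
 c  7  6  7  7  6  6  7  7  6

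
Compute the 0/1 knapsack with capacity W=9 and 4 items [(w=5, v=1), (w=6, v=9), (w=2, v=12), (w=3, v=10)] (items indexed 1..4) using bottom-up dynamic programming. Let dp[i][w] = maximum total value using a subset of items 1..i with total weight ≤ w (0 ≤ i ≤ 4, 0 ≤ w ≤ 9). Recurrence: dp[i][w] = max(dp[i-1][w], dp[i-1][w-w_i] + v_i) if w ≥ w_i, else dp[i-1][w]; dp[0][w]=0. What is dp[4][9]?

22

i\w   0   1   2   3   4   5   6   7   8   9
  0   0   0   0   0   0   0   0   0   0   0
  1   0   0   0   0   0   1   1   1   1   1
  2   0   0   0   0   0   1   9   9   9   9
  3   0   0  12  12  12  12  12  13  21  21
  4   0   0  12  12  12  22  22  22  22  22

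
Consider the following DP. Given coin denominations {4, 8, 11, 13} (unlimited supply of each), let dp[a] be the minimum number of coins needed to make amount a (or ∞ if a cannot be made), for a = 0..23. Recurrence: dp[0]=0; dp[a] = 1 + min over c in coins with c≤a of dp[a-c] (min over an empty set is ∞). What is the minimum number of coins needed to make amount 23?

 a  0  1  2  3  4  5  6  7  8  9 10 11 12 13 14 15 16 17 18 19 20 21 22 23
dp  0  -  -  -  1  -  -  -  1  -  -  1  2  1  -  2  2  2  -  2  3  2  2  3
(- denotes ∞ / unreachable)

3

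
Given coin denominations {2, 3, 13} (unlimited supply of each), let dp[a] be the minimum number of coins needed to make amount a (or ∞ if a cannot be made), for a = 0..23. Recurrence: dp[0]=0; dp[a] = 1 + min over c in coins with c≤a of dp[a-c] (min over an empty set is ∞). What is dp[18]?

3

 a  0  1  2  3  4  5  6  7  8  9 10 11 12 13 14 15 16 17 18 19 20 21 22 23
dp  0  -  1  1  2  2  2  3  3  3  4  4  4  1  5  2  2  3  3  3  4  4  4  5
(- denotes ∞ / unreachable)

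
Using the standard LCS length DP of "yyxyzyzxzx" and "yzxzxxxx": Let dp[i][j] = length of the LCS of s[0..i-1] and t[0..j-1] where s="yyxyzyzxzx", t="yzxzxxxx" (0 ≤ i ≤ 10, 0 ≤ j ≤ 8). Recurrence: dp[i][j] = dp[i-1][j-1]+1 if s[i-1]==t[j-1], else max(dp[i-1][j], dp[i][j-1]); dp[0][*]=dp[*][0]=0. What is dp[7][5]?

3

   ''  y  z  x  z  x  x  x  x
''  0  0  0  0  0  0  0  0  0
 y  0  1  1  1  1  1  1  1  1
 y  0  1  1  1  1  1  1  1  1
 x  0  1  1  2  2  2  2  2  2
 y  0  1  1  2  2  2  2  2  2
 z  0  1  2  2  3  3  3  3  3
 y  0  1  2  2  3  3  3  3  3
 z  0  1  2  2  3  3  3  3  3
 x  0  1  2  3  3  4  4  4  4
 z  0  1  2  3  4  4  4  4  4
 x  0  1  2  3  4  5  5  5  5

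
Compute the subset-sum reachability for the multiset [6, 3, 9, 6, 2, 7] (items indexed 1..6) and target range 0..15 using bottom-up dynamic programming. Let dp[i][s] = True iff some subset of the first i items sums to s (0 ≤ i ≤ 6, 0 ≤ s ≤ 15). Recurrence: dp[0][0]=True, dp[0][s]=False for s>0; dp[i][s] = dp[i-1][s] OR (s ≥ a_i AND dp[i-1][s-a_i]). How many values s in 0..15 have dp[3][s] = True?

6

i\s   0   1   2   3   4   5   6   7   8   9  10  11  12  13  14  15
  0   T   F   F   F   F   F   F   F   F   F   F   F   F   F   F   F
  1   T   F   F   F   F   F   T   F   F   F   F   F   F   F   F   F
  2   T   F   F   T   F   F   T   F   F   T   F   F   F   F   F   F
  3   T   F   F   T   F   F   T   F   F   T   F   F   T   F   F   T
  4   T   F   F   T   F   F   T   F   F   T   F   F   T   F   F   T
  5   T   F   T   T   F   T   T   F   T   T   F   T   T   F   T   T
  6   T   F   T   T   F   T   T   T   T   T   T   T   T   T   T   T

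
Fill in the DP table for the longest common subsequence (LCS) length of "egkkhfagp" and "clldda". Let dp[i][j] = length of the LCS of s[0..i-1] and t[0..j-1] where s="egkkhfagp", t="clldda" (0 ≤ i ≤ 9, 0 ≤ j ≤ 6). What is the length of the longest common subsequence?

1

   ''  c  l  l  d  d  a
''  0  0  0  0  0  0  0
 e  0  0  0  0  0  0  0
 g  0  0  0  0  0  0  0
 k  0  0  0  0  0  0  0
 k  0  0  0  0  0  0  0
 h  0  0  0  0  0  0  0
 f  0  0  0  0  0  0  0
 a  0  0  0  0  0  0  1
 g  0  0  0  0  0  0  1
 p  0  0  0  0  0  0  1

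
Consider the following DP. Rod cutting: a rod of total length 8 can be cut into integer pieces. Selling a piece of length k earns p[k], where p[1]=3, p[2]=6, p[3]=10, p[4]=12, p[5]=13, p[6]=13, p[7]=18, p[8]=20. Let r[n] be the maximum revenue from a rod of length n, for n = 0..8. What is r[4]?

13

   n    0    1    2    3    4    5    6    7    8
r[n]    0    3    6   10   13   16   20   23   26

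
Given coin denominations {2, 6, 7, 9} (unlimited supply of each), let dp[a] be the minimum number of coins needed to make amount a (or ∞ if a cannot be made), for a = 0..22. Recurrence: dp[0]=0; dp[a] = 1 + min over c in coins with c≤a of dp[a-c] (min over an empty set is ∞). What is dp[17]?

 a  0  1  2  3  4  5  6  7  8  9 10 11 12 13 14 15 16 17 18 19 20 21 22
dp  0  -  1  -  2  -  1  1  2  1  3  2  2  2  2  2  2  3  2  3  3  3  3
(- denotes ∞ / unreachable)

3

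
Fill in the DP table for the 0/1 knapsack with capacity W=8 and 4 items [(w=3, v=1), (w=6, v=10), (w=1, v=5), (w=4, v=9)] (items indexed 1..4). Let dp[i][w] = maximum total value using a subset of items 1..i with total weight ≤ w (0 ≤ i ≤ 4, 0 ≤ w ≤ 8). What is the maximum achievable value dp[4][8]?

i\w   0   1   2   3   4   5   6   7   8
  0   0   0   0   0   0   0   0   0   0
  1   0   0   0   1   1   1   1   1   1
  2   0   0   0   1   1   1  10  10  10
  3   0   5   5   5   6   6  10  15  15
  4   0   5   5   5   9  14  14  15  15

15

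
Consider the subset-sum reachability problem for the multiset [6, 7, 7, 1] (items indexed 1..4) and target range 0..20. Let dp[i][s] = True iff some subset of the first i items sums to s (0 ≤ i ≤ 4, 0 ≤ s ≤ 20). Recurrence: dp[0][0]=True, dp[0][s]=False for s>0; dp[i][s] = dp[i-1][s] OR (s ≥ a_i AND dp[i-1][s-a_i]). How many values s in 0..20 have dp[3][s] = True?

6

i\s   0   1   2   3   4   5   6   7   8   9  10  11  12  13  14  15  16  17  18  19  20
  0   T   F   F   F   F   F   F   F   F   F   F   F   F   F   F   F   F   F   F   F   F
  1   T   F   F   F   F   F   T   F   F   F   F   F   F   F   F   F   F   F   F   F   F
  2   T   F   F   F   F   F   T   T   F   F   F   F   F   T   F   F   F   F   F   F   F
  3   T   F   F   F   F   F   T   T   F   F   F   F   F   T   T   F   F   F   F   F   T
  4   T   T   F   F   F   F   T   T   T   F   F   F   F   T   T   T   F   F   F   F   T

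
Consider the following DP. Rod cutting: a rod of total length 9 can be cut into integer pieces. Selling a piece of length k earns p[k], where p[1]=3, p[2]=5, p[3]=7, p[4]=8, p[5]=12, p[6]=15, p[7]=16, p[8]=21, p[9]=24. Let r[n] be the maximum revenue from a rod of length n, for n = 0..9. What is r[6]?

   n    0    1    2    3    4    5    6    7    8    9
r[n]    0    3    6    9   12   15   18   21   24   27

18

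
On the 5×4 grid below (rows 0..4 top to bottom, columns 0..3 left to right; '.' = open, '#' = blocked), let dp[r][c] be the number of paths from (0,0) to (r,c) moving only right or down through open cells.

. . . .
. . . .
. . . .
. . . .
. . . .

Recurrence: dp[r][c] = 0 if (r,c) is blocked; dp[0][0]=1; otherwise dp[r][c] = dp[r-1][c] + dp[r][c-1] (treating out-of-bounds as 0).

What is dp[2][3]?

r\c   0   1   2   3
  0   1   1   1   1
  1   1   2   3   4
  2   1   3   6  10
  3   1   4  10  20
  4   1   5  15  35

10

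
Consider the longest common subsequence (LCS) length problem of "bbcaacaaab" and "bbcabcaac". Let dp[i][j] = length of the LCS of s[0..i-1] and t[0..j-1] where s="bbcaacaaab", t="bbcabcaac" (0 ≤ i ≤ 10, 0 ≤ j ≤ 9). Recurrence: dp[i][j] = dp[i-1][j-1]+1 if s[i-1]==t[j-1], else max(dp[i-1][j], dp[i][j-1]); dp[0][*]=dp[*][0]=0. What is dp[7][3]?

3

   ''  b  b  c  a  b  c  a  a  c
''  0  0  0  0  0  0  0  0  0  0
 b  0  1  1  1  1  1  1  1  1  1
 b  0  1  2  2  2  2  2  2  2  2
 c  0  1  2  3  3  3  3  3  3  3
 a  0  1  2  3  4  4  4  4  4  4
 a  0  1  2  3  4  4  4  5  5  5
 c  0  1  2  3  4  4  5  5  5  6
 a  0  1  2  3  4  4  5  6  6  6
 a  0  1  2  3  4  4  5  6  7  7
 a  0  1  2  3  4  4  5  6  7  7
 b  0  1  2  3  4  5  5  6  7  7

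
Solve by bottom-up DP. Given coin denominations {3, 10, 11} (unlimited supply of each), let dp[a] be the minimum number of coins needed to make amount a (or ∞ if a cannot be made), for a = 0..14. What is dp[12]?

4

 a  0  1  2  3  4  5  6  7  8  9 10 11 12 13 14
dp  0  -  -  1  -  -  2  -  -  3  1  1  4  2  2
(- denotes ∞ / unreachable)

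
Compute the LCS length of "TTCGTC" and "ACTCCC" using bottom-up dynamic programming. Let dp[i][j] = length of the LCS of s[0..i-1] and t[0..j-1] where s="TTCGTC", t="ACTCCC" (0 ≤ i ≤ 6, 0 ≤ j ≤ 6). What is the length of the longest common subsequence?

   ''  A  C  T  C  C  C
''  0  0  0  0  0  0  0
 T  0  0  0  1  1  1  1
 T  0  0  0  1  1  1  1
 C  0  0  1  1  2  2  2
 G  0  0  1  1  2  2  2
 T  0  0  1  2  2  2  2
 C  0  0  1  2  3  3  3

3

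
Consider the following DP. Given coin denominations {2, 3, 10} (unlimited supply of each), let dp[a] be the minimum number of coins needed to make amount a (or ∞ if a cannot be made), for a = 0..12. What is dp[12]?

 a  0  1  2  3  4  5  6  7  8  9 10 11 12
dp  0  -  1  1  2  2  2  3  3  3  1  4  2
(- denotes ∞ / unreachable)

2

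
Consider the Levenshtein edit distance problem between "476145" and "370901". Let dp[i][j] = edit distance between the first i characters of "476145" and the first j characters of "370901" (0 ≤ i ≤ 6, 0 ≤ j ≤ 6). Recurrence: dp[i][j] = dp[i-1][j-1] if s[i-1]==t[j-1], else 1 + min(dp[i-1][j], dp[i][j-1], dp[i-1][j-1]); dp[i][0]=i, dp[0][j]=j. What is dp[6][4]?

   ''  3  7  0  9  0  1
''  0  1  2  3  4  5  6
 4  1  1  2  3  4  5  6
 7  2  2  1  2  3  4  5
 6  3  3  2  2  3  4  5
 1  4  4  3  3  3  4  4
 4  5  5  4  4  4  4  5
 5  6  6  5  5  5  5  5

5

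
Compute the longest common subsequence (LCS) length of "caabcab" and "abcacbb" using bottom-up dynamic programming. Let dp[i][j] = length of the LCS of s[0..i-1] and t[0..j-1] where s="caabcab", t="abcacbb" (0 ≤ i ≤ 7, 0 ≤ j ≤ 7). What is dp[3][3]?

1

   ''  a  b  c  a  c  b  b
''  0  0  0  0  0  0  0  0
 c  0  0  0  1  1  1  1  1
 a  0  1  1  1  2  2  2  2
 a  0  1  1  1  2  2  2  2
 b  0  1  2  2  2  2  3  3
 c  0  1  2  3  3  3  3  3
 a  0  1  2  3  4  4  4  4
 b  0  1  2  3  4  4  5  5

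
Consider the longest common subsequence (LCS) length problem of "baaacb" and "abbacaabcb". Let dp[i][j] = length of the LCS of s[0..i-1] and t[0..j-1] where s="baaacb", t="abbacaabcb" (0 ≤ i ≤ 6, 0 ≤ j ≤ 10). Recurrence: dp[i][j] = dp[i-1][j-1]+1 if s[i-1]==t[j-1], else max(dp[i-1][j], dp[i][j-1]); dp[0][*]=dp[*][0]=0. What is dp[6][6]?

3

   ''  a  b  b  a  c  a  a  b  c  b
''  0  0  0  0  0  0  0  0  0  0  0
 b  0  0  1  1  1  1  1  1  1  1  1
 a  0  1  1  1  2  2  2  2  2  2  2
 a  0  1  1  1  2  2  3  3  3  3  3
 a  0  1  1  1  2  2  3  4  4  4  4
 c  0  1  1  1  2  3  3  4  4  5  5
 b  0  1  2  2  2  3  3  4  5  5  6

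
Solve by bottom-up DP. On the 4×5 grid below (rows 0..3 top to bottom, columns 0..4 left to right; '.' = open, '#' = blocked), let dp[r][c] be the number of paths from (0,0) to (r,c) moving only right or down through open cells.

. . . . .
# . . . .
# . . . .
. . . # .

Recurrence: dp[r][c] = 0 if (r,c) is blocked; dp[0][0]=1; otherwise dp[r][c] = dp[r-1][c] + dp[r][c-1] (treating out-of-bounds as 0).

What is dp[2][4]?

r\c   0   1   2   3   4
  0   1   1   1   1   1
  1   0   1   2   3   4
  2   0   1   3   6  10
  3   0   1   4   0  10

10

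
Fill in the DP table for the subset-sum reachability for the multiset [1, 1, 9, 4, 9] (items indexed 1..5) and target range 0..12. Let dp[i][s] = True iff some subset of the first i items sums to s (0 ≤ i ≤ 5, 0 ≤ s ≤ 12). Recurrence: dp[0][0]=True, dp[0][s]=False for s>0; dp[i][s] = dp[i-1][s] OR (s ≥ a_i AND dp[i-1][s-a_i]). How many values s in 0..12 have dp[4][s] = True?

9

i\s   0   1   2   3   4   5   6   7   8   9  10  11  12
  0   T   F   F   F   F   F   F   F   F   F   F   F   F
  1   T   T   F   F   F   F   F   F   F   F   F   F   F
  2   T   T   T   F   F   F   F   F   F   F   F   F   F
  3   T   T   T   F   F   F   F   F   F   T   T   T   F
  4   T   T   T   F   T   T   T   F   F   T   T   T   F
  5   T   T   T   F   T   T   T   F   F   T   T   T   F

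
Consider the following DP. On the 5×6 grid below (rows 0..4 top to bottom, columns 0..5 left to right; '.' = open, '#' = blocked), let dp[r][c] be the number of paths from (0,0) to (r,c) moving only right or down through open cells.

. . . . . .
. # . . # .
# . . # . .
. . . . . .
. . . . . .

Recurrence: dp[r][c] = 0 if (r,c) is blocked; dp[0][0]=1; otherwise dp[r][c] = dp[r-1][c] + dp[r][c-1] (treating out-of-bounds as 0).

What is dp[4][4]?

3

r\c   0   1   2   3   4   5
  0   1   1   1   1   1   1
  1   1   0   1   2   0   1
  2   0   0   1   0   0   1
  3   0   0   1   1   1   2
  4   0   0   1   2   3   5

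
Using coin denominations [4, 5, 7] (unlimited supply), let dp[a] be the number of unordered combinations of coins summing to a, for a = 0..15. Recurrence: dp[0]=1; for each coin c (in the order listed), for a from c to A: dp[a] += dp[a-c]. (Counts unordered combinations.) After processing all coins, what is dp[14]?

2

after  coin     0     1     2     3     4     5     6     7     8     9    10    11    12    13    14    15
          4     1     0     0     0     1     0     0     0     1     0     0     0     1     0     0     0
          5     1     0     0     0     1     1     0     0     1     1     1     0     1     1     1     1
          7     1     0     0     0     1     1     0     1     1     1     1     1     2     1     2     2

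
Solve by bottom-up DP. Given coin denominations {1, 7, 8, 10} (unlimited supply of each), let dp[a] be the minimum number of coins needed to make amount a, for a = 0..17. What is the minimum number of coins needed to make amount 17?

2

 a  0  1  2  3  4  5  6  7  8  9 10 11 12 13 14 15 16 17
dp  0  1  2  3  4  5  6  1  1  2  1  2  3  4  2  2  2  2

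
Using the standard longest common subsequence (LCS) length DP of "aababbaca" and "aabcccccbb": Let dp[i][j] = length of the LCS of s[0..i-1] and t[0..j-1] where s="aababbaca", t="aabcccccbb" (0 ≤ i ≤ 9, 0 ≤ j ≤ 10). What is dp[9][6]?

4

   ''  a  a  b  c  c  c  c  c  b  b
''  0  0  0  0  0  0  0  0  0  0  0
 a  0  1  1  1  1  1  1  1  1  1  1
 a  0  1  2  2  2  2  2  2  2  2  2
 b  0  1  2  3  3  3  3  3  3  3  3
 a  0  1  2  3  3  3  3  3  3  3  3
 b  0  1  2  3  3  3  3  3  3  4  4
 b  0  1  2  3  3  3  3  3  3  4  5
 a  0  1  2  3  3  3  3  3  3  4  5
 c  0  1  2  3  4  4  4  4  4  4  5
 a  0  1  2  3  4  4  4  4  4  4  5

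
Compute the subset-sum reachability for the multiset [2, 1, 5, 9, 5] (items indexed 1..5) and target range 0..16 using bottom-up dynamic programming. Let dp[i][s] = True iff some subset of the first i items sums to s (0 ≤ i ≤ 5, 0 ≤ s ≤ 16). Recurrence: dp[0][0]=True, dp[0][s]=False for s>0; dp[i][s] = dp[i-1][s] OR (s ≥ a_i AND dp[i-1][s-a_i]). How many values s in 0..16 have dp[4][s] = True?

i\s   0   1   2   3   4   5   6   7   8   9  10  11  12  13  14  15  16
  0   T   F   F   F   F   F   F   F   F   F   F   F   F   F   F   F   F
  1   T   F   T   F   F   F   F   F   F   F   F   F   F   F   F   F   F
  2   T   T   T   T   F   F   F   F   F   F   F   F   F   F   F   F   F
  3   T   T   T   T   F   T   T   T   T   F   F   F   F   F   F   F   F
  4   T   T   T   T   F   T   T   T   T   T   T   T   T   F   T   T   T
  5   T   T   T   T   F   T   T   T   T   T   T   T   T   T   T   T   T

15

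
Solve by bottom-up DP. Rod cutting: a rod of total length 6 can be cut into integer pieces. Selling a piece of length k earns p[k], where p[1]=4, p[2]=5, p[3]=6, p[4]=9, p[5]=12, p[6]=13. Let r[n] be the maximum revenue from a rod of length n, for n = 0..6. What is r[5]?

20

   n    0    1    2    3    4    5    6
r[n]    0    4    8   12   16   20   24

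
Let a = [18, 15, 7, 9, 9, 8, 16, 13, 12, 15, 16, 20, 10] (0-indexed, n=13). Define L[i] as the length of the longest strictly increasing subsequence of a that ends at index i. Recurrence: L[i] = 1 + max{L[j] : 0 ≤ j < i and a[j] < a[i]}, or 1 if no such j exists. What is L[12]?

   i    0    1    2    3    4    5    6    7    8    9   10   11   12
a[i]   18   15    7    9    9    8   16   13   12   15   16   20   10
L[i]    1    1    1    2    2    2    3    3    3    4    5    6    3

3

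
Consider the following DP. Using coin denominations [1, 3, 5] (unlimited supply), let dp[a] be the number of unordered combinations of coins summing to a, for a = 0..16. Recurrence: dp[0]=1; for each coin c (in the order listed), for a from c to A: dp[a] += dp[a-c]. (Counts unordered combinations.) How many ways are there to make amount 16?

after  coin     0     1     2     3     4     5     6     7     8     9    10    11    12    13    14    15    16
          1     1     1     1     1     1     1     1     1     1     1     1     1     1     1     1     1     1
          3     1     1     1     2     2     2     3     3     3     4     4     4     5     5     5     6     6
          5     1     1     1     2     2     3     4     4     5     6     7     8     9    10    11    13    14

14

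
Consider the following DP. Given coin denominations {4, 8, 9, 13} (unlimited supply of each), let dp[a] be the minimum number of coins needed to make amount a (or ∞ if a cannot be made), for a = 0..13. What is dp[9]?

1

 a  0  1  2  3  4  5  6  7  8  9 10 11 12 13
dp  0  -  -  -  1  -  -  -  1  1  -  -  2  1
(- denotes ∞ / unreachable)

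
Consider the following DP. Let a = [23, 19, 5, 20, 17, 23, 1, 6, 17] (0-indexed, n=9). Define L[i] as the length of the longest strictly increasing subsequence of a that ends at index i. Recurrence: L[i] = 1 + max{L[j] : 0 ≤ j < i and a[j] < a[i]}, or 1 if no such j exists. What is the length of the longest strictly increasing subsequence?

3

   i    0    1    2    3    4    5    6    7    8
a[i]   23   19    5   20   17   23    1    6   17
L[i]    1    1    1    2    2    3    1    2    3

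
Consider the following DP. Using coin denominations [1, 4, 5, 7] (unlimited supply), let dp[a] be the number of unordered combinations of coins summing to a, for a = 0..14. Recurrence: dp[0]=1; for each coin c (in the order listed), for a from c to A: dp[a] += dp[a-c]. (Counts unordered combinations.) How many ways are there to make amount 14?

after  coin     0     1     2     3     4     5     6     7     8     9    10    11    12    13    14
          1     1     1     1     1     1     1     1     1     1     1     1     1     1     1     1
          4     1     1     1     1     2     2     2     2     3     3     3     3     4     4     4
          5     1     1     1     1     2     3     3     3     4     5     6     6     7     8     9
          7     1     1     1     1     2     3     3     4     5     6     7     8    10    11    13

13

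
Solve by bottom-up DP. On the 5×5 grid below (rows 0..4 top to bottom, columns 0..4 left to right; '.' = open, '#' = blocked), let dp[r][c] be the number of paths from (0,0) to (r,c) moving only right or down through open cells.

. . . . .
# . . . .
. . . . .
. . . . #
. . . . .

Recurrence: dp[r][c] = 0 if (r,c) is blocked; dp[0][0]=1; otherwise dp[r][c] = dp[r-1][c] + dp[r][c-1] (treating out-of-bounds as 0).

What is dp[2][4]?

r\c   0   1   2   3   4
  0   1   1   1   1   1
  1   0   1   2   3   4
  2   0   1   3   6  10
  3   0   1   4  10   0
  4   0   1   5  15  15

10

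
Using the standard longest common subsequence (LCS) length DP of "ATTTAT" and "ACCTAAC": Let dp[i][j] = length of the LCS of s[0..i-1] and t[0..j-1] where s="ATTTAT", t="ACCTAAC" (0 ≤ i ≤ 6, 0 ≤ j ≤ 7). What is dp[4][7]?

2

   ''  A  C  C  T  A  A  C
''  0  0  0  0  0  0  0  0
 A  0  1  1  1  1  1  1  1
 T  0  1  1  1  2  2  2  2
 T  0  1  1  1  2  2  2  2
 T  0  1  1  1  2  2  2  2
 A  0  1  1  1  2  3  3  3
 T  0  1  1  1  2  3  3  3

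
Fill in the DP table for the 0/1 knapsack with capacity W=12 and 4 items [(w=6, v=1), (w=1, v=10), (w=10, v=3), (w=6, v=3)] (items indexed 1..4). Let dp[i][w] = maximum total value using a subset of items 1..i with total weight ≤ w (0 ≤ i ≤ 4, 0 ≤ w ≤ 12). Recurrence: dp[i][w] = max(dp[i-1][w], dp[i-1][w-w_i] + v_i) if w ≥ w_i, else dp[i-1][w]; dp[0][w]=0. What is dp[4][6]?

i\w   0   1   2   3   4   5   6   7   8   9  10  11  12
  0   0   0   0   0   0   0   0   0   0   0   0   0   0
  1   0   0   0   0   0   0   1   1   1   1   1   1   1
  2   0  10  10  10  10  10  10  11  11  11  11  11  11
  3   0  10  10  10  10  10  10  11  11  11  11  13  13
  4   0  10  10  10  10  10  10  13  13  13  13  13  13

10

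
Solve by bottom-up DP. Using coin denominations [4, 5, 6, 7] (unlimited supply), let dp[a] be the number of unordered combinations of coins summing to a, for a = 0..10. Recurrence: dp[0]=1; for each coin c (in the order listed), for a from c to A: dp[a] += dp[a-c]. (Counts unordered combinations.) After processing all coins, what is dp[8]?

after  coin     0     1     2     3     4     5     6     7     8     9    10
          4     1     0     0     0     1     0     0     0     1     0     0
          5     1     0     0     0     1     1     0     0     1     1     1
          6     1     0     0     0     1     1     1     0     1     1     2
          7     1     0     0     0     1     1     1     1     1     1     2

1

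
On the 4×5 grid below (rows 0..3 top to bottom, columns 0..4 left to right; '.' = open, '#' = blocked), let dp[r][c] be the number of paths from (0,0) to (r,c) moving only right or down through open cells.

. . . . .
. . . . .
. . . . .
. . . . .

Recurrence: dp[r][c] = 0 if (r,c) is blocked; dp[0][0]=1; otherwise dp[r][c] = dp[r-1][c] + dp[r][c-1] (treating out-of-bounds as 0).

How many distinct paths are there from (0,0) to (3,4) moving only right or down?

r\c   0   1   2   3   4
  0   1   1   1   1   1
  1   1   2   3   4   5
  2   1   3   6  10  15
  3   1   4  10  20  35

35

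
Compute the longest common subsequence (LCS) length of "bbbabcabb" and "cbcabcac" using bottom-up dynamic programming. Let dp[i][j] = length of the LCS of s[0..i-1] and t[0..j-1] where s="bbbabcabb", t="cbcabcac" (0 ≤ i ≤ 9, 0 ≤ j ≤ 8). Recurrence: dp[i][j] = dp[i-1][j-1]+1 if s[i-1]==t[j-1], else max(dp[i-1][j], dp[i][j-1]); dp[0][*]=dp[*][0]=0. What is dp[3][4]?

   ''  c  b  c  a  b  c  a  c
''  0  0  0  0  0  0  0  0  0
 b  0  0  1  1  1  1  1  1  1
 b  0  0  1  1  1  2  2  2  2
 b  0  0  1  1  1  2  2  2  2
 a  0  0  1  1  2  2  2  3  3
 b  0  0  1  1  2  3  3  3  3
 c  0  1  1  2  2  3  4  4  4
 a  0  1  1  2  3  3  4  5  5
 b  0  1  2  2  3  4  4  5  5
 b  0  1  2  2  3  4  4  5  5

1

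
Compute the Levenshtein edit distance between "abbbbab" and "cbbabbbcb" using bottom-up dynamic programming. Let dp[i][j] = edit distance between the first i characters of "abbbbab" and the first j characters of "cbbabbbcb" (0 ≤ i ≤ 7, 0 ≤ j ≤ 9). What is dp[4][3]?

2

   ''  c  b  b  a  b  b  b  c  b
''  0  1  2  3  4  5  6  7  8  9
 a  1  1  2  3  3  4  5  6  7  8
 b  2  2  1  2  3  3  4  5  6  7
 b  3  3  2  1  2  3  3  4  5  6
 b  4  4  3  2  2  2  3  3  4  5
 b  5  5  4  3  3  2  2  3  4  4
 a  6  6  5  4  3  3  3  3  4  5
 b  7  7  6  5  4  3  3  3  4  4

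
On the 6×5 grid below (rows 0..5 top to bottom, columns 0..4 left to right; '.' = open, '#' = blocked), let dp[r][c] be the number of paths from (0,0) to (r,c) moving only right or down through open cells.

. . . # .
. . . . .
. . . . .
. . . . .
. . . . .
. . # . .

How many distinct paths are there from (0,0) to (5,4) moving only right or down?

99

r\c   0   1   2   3   4
  0   1   1   1   0   0
  1   1   2   3   3   3
  2   1   3   6   9  12
  3   1   4  10  19  31
  4   1   5  15  34  65
  5   1   6   0  34  99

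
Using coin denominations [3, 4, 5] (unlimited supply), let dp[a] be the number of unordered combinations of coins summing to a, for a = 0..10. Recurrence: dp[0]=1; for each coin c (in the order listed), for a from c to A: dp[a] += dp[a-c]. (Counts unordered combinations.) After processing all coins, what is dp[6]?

after  coin     0     1     2     3     4     5     6     7     8     9    10
          3     1     0     0     1     0     0     1     0     0     1     0
          4     1     0     0     1     1     0     1     1     1     1     1
          5     1     0     0     1     1     1     1     1     2     2     2

1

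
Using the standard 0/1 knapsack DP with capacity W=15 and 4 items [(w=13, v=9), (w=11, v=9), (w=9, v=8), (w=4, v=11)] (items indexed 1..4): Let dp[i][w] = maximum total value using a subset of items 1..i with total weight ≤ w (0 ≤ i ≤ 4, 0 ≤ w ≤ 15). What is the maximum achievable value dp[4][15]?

20

i\w   0   1   2   3   4   5   6   7   8   9  10  11  12  13  14  15
  0   0   0   0   0   0   0   0   0   0   0   0   0   0   0   0   0
  1   0   0   0   0   0   0   0   0   0   0   0   0   0   9   9   9
  2   0   0   0   0   0   0   0   0   0   0   0   9   9   9   9   9
  3   0   0   0   0   0   0   0   0   0   8   8   9   9   9   9   9
  4   0   0   0   0  11  11  11  11  11  11  11  11  11  19  19  20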